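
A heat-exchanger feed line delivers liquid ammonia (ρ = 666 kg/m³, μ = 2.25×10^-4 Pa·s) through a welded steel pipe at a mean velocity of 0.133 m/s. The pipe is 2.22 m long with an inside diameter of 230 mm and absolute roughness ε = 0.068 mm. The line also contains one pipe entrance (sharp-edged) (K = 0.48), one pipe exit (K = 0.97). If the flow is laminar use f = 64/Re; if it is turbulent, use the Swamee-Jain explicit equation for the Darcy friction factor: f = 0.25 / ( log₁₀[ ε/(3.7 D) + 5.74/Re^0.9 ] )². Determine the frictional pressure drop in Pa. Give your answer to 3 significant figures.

ΔP ≈ 9.67 Pa

Reynolds number Re = ρVD/μ = 666 · 0.133 · 0.23 / 0.000225 = 9.055e+04.
Re > 4000 → turbulent. Relative roughness ε/D = 6.8e-05/0.23 = 0.000296. Swamee-Jain: f = 0.25/(log₁₀[0.000296/3.7 + 5.74/9.055e+04^0.9])² = 0.25/(log₁₀[7.99e-05 + 0.000198])² = 0.25/(-3.555)² = 0.01978.
Total minor-loss coefficient ΣK = 1·0.48 + 1·0.97 = 1.45.
ΔP = [f·L/D + ΣK]·(ρV²/2) = [0.01978·2.22/0.23 + 1.45]·(666·0.133²/2) = [0.1909 + 1.45]·5.89 = 9.666 Pa.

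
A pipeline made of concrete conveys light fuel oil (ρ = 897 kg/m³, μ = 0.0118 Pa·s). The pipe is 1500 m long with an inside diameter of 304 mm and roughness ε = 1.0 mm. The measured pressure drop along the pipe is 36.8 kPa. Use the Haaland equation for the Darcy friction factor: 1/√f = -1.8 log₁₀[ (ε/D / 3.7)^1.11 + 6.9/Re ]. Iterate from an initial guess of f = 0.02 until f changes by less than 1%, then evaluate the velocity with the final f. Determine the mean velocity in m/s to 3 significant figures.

Rearranging Darcy-Weisbach: V = √(2·ΔP·D/(f·L·ρ)). With ε/D = 0.001/0.304 = 0.00329, iterate starting from f = 0.02:
  f = 0.02 → V = √(2·3.68e+04·0.304/(0.02·1500·897)) = 0.9118 m/s; Re = ρVD/μ = 2.107e+04; f → 0.03146
  f = 0.03146 → V = 0.727 m/s; Re = 1.68e+04; f → 0.03242
  f = 0.03242 → V = 0.7162 m/s; Re = 1.655e+04; f → 0.03249
Converged (Δf/f < 1%). With the final f = 0.03249: V = √(2·3.68e+04·0.304/(0.03249·1500·897)) = 0.7155 m/s.

V ≈ 0.715 m/s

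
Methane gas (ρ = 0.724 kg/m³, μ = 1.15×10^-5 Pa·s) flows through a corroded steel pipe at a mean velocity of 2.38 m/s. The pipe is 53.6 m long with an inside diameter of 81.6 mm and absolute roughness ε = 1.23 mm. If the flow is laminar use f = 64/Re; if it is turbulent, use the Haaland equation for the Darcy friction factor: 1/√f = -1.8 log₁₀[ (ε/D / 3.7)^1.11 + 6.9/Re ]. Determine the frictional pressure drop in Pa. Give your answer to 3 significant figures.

Reynolds number Re = ρVD/μ = 0.724 · 2.38 · 0.0816 / 1.15e-05 = 1.223e+04.
Re > 4000 → turbulent. Relative roughness ε/D = 0.00123/0.0816 = 0.0151. Haaland: 1/√f = -1.8 log₁₀[(0.0151/3.7)^1.11 + 6.9/1.223e+04] = -1.8 log₁₀[0.00222 + 0.000564] = 4.598, so f = 0.04729.
Darcy-Weisbach: ΔP = f(L/D)(ρV²/2) = 0.04729·(53.6/0.0816)·(0.724·2.38²/2) = 0.04729·656.9·2.051 = 63.7 Pa.

ΔP ≈ 63.7 Pa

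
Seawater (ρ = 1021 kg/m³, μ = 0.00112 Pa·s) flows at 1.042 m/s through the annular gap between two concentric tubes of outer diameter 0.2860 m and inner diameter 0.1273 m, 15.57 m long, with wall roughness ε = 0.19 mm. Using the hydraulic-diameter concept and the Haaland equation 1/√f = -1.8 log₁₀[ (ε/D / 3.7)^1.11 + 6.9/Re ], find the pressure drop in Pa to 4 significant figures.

ΔP ≈ 1196 Pa

Hydraulic diameter D_h = 4A/P = D_o - D_i = 0.286 - 0.1273 = 0.1587 m.
Re = ρVD_h/μ = 1021·1.042·0.1587/0.00112 = 1.507e+05.
ε/D_h = 0.00019/0.1587 = 0.0012; Haaland gives 1/√f = -1.8 log₁₀[0.000134+4.58e-05] = 6.743, so f = 0.02199.
ΔP = f(L/D_h)(ρV²/2) = 0.02199·15.57/0.1587·554.3 = 1196 Pa.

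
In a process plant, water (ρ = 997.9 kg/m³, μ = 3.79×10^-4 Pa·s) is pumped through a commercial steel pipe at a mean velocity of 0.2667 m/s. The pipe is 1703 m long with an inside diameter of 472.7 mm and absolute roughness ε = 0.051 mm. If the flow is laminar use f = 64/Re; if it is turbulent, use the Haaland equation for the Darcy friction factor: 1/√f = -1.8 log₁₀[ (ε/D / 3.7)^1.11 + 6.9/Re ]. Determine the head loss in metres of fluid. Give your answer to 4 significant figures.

Reynolds number Re = ρVD/μ = 997.9 · 0.2667 · 0.4727 / 0.000379 = 3.319e+05.
Re > 4000 → turbulent. Relative roughness ε/D = 5.1e-05/0.4727 = 0.000108. Haaland: 1/√f = -1.8 log₁₀[(0.000108/3.7)^1.11 + 6.9/3.319e+05] = -1.8 log₁₀[9.25e-06 + 2.08e-05] = 8.14, so f = 0.01509.
Darcy-Weisbach: ΔP = f(L/D)(ρV²/2) = 0.01509·(1703/0.4727)·(997.9·0.2667²/2) = 0.01509·3603·35.49 = 1930 Pa.
Head loss h_f = ΔP/(ρg) = 1930/(997.9·9.81) = 0.1971 m.

h_f ≈ 0.1971 m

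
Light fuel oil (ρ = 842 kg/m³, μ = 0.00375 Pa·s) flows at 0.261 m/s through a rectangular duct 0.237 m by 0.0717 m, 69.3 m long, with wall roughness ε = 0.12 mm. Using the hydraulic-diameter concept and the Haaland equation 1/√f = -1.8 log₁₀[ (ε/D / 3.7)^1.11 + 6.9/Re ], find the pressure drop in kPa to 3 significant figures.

Hydraulic diameter D_h = 4A/P = 4·(0.237·0.0717)/(2·(0.237+0.0717)) = 0.06797/0.6174 = 0.1101 m.
Re = ρVD_h/μ = 842·0.261·0.1101/0.00375 = 6452.
ε/D_h = 0.00012/0.1101 = 0.00109; Haaland gives 1/√f = -1.8 log₁₀[0.00012+0.00107] = 5.264, so f = 0.03609.
ΔP = f(L/D_h)(ρV²/2) = 0.03609·69.3/0.1101·28.68 = 651.5 Pa.
ΔP = 0.651 kPa.

ΔP ≈ 0.651 kPa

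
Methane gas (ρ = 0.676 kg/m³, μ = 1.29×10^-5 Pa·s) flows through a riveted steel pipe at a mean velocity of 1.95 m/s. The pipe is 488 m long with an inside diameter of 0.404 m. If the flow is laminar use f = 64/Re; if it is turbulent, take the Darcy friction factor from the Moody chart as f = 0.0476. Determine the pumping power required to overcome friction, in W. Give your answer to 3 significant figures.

P ≈ 18.5 W

Reynolds number Re = ρVD/μ = 0.676 · 1.95 · 0.404 / 1.29e-05 = 4.128e+04.
Re > 4000 → turbulent; use the Moody-chart value f = 0.0476.
Darcy-Weisbach: ΔP = f(L/D)(ρV²/2) = 0.0476·(488/0.404)·(0.676·1.95²/2) = 0.0476·1208·1.285 = 73.9 Pa.
Q = V·A = 1.95·0.1282 = 0.25 m³/s.
Pumping power P = QΔP = 0.25·73.9 = 18.47 W = 18.5 W.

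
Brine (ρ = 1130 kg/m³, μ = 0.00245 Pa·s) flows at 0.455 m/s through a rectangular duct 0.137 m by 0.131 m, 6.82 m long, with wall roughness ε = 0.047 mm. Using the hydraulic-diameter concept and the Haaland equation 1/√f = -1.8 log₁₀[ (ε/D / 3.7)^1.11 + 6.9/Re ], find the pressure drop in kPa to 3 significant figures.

Hydraulic diameter D_h = 4A/P = 4·(0.137·0.131)/(2·(0.137+0.131)) = 0.07179/0.536 = 0.1339 m.
Re = ρVD_h/μ = 1130·0.455·0.1339/0.00245 = 2.811e+04.
ε/D_h = 4.7e-05/0.1339 = 0.000351; Haaland gives 1/√f = -1.8 log₁₀[3.42e-05+0.000245] = 6.396, so f = 0.02445.
ΔP = f(L/D_h)(ρV²/2) = 0.02445·6.82/0.1339·117 = 145.6 Pa.
ΔP = 0.146 kPa.

ΔP ≈ 0.146 kPa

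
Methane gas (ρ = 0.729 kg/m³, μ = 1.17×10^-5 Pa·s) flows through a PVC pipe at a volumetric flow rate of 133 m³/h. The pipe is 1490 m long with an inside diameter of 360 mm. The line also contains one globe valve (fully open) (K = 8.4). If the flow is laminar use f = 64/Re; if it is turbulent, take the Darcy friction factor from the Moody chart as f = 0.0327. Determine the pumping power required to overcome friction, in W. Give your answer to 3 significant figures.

P ≈ 0.255 W

Q = 133 m³/h = 133/3600 = 0.03694 m³/s.
Cross-sectional area A = πD²/4 = π(0.36)²/4 = 0.1018 m²; mean velocity V = Q/A = 0.03694/0.1018 = 0.363 m/s.
Reynolds number Re = ρVD/μ = 0.729 · 0.363 · 0.36 / 1.17e-05 = 8141.
Re > 4000 → turbulent; use the Moody-chart value f = 0.0327.
Total minor-loss coefficient ΣK = 1·8.4 = 8.4.
ΔP = [f·L/D + ΣK]·(ρV²/2) = [0.0327·1490/0.36 + 8.4]·(0.729·0.363²/2) = [135.3 + 8.4]·0.04802 = 6.902 Pa.
Pumping power P = QΔP = 0.03694·6.902 = 0.2550 W = 0.255 W.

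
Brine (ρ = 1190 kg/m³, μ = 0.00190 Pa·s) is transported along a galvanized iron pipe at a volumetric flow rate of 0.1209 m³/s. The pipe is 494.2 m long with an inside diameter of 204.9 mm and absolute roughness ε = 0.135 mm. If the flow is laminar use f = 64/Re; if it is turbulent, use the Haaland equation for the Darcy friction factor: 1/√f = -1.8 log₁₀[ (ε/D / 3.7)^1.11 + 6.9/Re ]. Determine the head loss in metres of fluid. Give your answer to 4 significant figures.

Cross-sectional area A = πD²/4 = π(0.2049)²/4 = 0.03297 m²; mean velocity V = Q/A = 0.1209/0.03297 = 3.667 m/s.
Reynolds number Re = ρVD/μ = 1190 · 3.667 · 0.2049 / 0.0019 = 4.705e+05.
Re > 4000 → turbulent. Relative roughness ε/D = 0.000135/0.2049 = 0.000659. Haaland: 1/√f = -1.8 log₁₀[(0.000659/3.7)^1.11 + 6.9/4.705e+05] = -1.8 log₁₀[6.89e-05 + 1.47e-05] = 7.34, so f = 0.01856.
Darcy-Weisbach: ΔP = f(L/D)(ρV²/2) = 0.01856·(494.2/0.2049)·(1190·3.667²/2) = 0.01856·2412·7999 = 3.58e+05 Pa.
Head loss h_f = ΔP/(ρg) = 3.58e+05/(1190·9.81) = 30.67 m.

h_f ≈ 30.67 m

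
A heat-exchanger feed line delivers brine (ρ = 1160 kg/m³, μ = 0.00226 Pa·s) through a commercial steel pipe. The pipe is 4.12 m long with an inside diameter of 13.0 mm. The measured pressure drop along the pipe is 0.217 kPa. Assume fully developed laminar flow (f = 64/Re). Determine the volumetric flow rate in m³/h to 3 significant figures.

For laminar flow, f = 64/Re with Re = ρVD/μ, so Darcy-Weisbach reduces to ΔP = 32μLV/D². Solving for V: V = ΔP·D²/(32μL) = 217·(0.013)²/(32·0.00226·4.12) = 0.1231 m/s.
Check: Re = ρVD/μ = 1160·0.1231·0.013/0.00226 = 821.3 < 2300, so the laminar assumption holds.
Q = V·A = 0.1231·(π/4·0.013²) = 1.634e-05 m³/s = 0.0588 m³/h.

Q ≈ 0.0588 m³/h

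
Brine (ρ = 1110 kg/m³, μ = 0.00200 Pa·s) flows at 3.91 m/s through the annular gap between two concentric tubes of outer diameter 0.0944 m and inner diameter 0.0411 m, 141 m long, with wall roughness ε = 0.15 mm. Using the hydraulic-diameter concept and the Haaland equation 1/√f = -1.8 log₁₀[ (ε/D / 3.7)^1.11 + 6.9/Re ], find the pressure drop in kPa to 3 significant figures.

ΔP ≈ 602 kPa

Hydraulic diameter D_h = 4A/P = D_o - D_i = 0.0944 - 0.0411 = 0.0533 m.
Re = ρVD_h/μ = 1110·3.91·0.0533/0.002 = 1.157e+05.
ε/D_h = 0.00015/0.0533 = 0.00281; Haaland gives 1/√f = -1.8 log₁₀[0.000345+5.97e-05] = 6.107, so f = 0.02681.
ΔP = f(L/D_h)(ρV²/2) = 0.02681·141/0.0533·8485 = 6.019e+05 Pa.
ΔP = 602 kPa.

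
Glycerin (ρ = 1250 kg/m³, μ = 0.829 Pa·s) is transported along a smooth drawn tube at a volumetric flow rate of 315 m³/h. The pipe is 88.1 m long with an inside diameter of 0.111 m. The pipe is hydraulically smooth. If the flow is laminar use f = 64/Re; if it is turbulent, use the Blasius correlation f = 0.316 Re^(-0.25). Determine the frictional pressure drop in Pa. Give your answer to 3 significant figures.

Q = 315 m³/h = 315/3600 = 0.0875 m³/s.
Cross-sectional area A = πD²/4 = π(0.111)²/4 = 0.009677 m²; mean velocity V = Q/A = 0.0875/0.009677 = 9.042 m/s.
Reynolds number Re = ρVD/μ = 1250 · 9.042 · 0.111 / 0.829 = 1513.
Re < 2300 → laminar flow, so f = 64/Re = 64/1513 = 0.04229 (the turbulent correlation is not needed).
Darcy-Weisbach: ΔP = f(L/D)(ρV²/2) = 0.04229·(88.1/0.111)·(1250·9.042²/2) = 0.04229·793.7·5.11e+04 = 1.715e+06 Pa.

ΔP ≈ 1.72×10^6 Pa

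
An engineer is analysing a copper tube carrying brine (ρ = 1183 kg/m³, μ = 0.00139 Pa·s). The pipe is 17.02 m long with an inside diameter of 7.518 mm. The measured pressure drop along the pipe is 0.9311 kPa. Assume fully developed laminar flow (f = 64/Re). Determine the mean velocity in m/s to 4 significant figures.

For laminar flow, f = 64/Re with Re = ρVD/μ, so Darcy-Weisbach reduces to ΔP = 32μLV/D². Solving for V: V = ΔP·D²/(32μL) = 931.1·(0.007518)²/(32·0.00139·17.02) = 0.06951 m/s.
Check: Re = ρVD/μ = 1183·0.06951·0.007518/0.00139 = 444.8 < 2300, so the laminar assumption holds.

V ≈ 0.06951 m/s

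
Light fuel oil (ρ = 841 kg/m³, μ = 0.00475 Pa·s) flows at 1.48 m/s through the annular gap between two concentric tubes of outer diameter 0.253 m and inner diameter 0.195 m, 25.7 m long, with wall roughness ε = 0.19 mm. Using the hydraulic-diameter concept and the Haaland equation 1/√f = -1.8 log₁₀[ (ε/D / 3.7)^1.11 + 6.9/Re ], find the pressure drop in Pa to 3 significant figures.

ΔP ≈ 13400 Pa

Hydraulic diameter D_h = 4A/P = D_o - D_i = 0.253 - 0.195 = 0.058 m.
Re = ρVD_h/μ = 841·1.48·0.058/0.00475 = 1.52e+04.
ε/D_h = 0.00019/0.058 = 0.00328; Haaland gives 1/√f = -1.8 log₁₀[0.000409+0.000454] = 5.516, so f = 0.03287.
ΔP = f(L/D_h)(ρV²/2) = 0.03287·25.7/0.058·921.1 = 1.342e+04 Pa.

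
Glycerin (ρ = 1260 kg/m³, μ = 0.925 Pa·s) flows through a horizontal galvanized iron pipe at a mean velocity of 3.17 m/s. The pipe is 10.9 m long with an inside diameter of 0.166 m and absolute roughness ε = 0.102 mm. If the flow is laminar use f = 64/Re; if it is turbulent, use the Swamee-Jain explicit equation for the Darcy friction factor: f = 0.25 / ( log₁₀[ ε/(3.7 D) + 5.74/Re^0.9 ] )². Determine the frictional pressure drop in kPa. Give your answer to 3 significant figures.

ΔP ≈ 37.1 kPa

Reynolds number Re = ρVD/μ = 1260 · 3.17 · 0.166 / 0.925 = 716.8.
Re < 2300 → laminar flow, so f = 64/Re = 64/716.8 = 0.08929 (the turbulent correlation is not needed).
Darcy-Weisbach: ΔP = f(L/D)(ρV²/2) = 0.08929·(10.9/0.166)·(1260·3.17²/2) = 0.08929·65.66·6331 = 3.712e+04 Pa.
ΔP = 3.712e+04 Pa = 37.1 kPa.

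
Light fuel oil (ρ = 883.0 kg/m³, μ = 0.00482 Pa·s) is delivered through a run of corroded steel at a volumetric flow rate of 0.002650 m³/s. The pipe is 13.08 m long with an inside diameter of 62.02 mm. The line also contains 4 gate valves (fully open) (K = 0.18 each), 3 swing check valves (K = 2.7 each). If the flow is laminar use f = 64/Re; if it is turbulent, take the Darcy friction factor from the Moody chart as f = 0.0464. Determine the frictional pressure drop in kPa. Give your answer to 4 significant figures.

Cross-sectional area A = πD²/4 = π(0.06202)²/4 = 0.003021 m²; mean velocity V = Q/A = 0.00265/0.003021 = 0.8772 m/s.
Reynolds number Re = ρVD/μ = 883 · 0.8772 · 0.06202 / 0.00482 = 9966.
Re > 4000 → turbulent; use the Moody-chart value f = 0.0464.
Total minor-loss coefficient ΣK = 4·0.18 + 3·2.7 = 8.82.
ΔP = [f·L/D + ΣK]·(ρV²/2) = [0.0464·13.08/0.06202 + 8.82]·(883·0.8772²/2) = [9.786 + 8.82]·339.7 = 6321 Pa.
ΔP = 6321 Pa = 6.321 kPa.

ΔP ≈ 6.321 kPa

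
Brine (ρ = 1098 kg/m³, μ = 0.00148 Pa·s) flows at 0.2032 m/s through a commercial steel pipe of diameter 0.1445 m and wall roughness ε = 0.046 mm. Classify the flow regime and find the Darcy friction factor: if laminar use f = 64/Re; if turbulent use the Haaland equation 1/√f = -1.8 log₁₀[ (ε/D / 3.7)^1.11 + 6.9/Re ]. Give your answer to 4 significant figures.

Re = ρVD/μ = 1098·0.2032·0.1445/0.00148 = 2.178e+04.
Re > 4000 → turbulent. ε/D = 4.6e-05/0.1445 = 0.000318; Haaland: 1/√f = -1.8 log₁₀[3.07e-05 + 0.000317] = 6.226, so f = 0.02579.

f ≈ 0.02579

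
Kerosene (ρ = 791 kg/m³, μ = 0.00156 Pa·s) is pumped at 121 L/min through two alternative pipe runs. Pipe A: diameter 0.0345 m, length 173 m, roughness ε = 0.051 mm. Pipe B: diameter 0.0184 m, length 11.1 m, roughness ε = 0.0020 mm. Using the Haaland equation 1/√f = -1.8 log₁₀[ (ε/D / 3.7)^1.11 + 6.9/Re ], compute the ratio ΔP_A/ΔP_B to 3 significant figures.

ΔP_A/ΔP_B ≈ 0.889

Pipe A: V = Q/A = 0.002017/0.0009348 = 2.157 m/s; Re = 3.774e+04; ε/D = 0.00148; Haaland → f = 0.02587; ΔP_A = f(L/D)(ρV²/2) = 2.388e+05 Pa.
Pipe B: V = Q/A = 0.002017/0.0002659 = 7.584 m/s; Re = 7.076e+04; ε/D = 0.000109; Haaland → f = 0.01957; ΔP_B = f(L/D)(ρV²/2) = 2.686e+05 Pa.
ΔP_A/ΔP_B = 2.388e+05/2.686e+05 = 0.889.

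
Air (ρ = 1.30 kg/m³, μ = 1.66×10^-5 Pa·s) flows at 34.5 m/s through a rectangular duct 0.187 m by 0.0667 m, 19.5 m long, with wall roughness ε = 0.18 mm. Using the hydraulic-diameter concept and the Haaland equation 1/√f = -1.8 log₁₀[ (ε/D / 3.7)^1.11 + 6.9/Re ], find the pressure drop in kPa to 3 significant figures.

Hydraulic diameter D_h = 4A/P = 4·(0.187·0.0667)/(2·(0.187+0.0667)) = 0.04989/0.5074 = 0.09833 m.
Re = ρVD_h/μ = 1.3·34.5·0.09833/1.66e-05 = 2.657e+05.
ε/D_h = 0.00018/0.09833 = 0.00183; Haaland gives 1/√f = -1.8 log₁₀[0.000214+2.6e-05] = 6.515, so f = 0.02356.
ΔP = f(L/D_h)(ρV²/2) = 0.02356·19.5/0.09833·773.7 = 3615 Pa.
ΔP = 3.61 kPa.

ΔP ≈ 3.61 kPa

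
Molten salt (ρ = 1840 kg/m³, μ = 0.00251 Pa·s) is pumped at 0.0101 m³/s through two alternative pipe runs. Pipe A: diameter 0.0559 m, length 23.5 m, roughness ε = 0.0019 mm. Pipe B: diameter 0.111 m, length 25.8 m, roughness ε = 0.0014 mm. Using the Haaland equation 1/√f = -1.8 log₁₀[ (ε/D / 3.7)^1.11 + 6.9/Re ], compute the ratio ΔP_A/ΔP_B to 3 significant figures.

Pipe A: V = Q/A = 0.0101/0.002454 = 4.115 m/s; Re = 1.686e+05; ε/D = 3.4e-05; Haaland → f = 0.01622; ΔP_A = f(L/D)(ρV²/2) = 1.063e+05 Pa.
Pipe B: V = Q/A = 0.0101/0.009677 = 1.044 m/s; Re = 8.493e+04; ε/D = 1.26e-05; Haaland → f = 0.01849; ΔP_B = f(L/D)(ρV²/2) = 4307 Pa.
ΔP_A/ΔP_B = 1.063e+05/4307 = 24.7.

ΔP_A/ΔP_B ≈ 24.7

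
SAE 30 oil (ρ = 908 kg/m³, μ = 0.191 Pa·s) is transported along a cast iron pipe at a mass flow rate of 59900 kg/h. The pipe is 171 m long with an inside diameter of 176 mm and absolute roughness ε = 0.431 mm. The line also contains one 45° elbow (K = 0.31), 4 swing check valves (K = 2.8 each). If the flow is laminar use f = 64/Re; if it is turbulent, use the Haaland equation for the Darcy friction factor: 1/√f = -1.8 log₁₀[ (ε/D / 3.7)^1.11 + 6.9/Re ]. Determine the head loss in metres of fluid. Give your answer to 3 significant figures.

h_f ≈ 3.19 m

ṁ = 59900 kg/h = 59900/3600 = 16.64 kg/s.
A = πD²/4 = π(0.176)²/4 = 0.02433 m²; mean velocity V = ṁ/(ρA) = 16.64/(908 · 0.02433) = 0.7532 m/s.
Reynolds number Re = ρVD/μ = 908 · 0.7532 · 0.176 / 0.191 = 630.2.
Re < 2300 → laminar flow, so f = 64/Re = 64/630.2 = 0.1016 (the turbulent correlation is not needed).
Total minor-loss coefficient ΣK = 1·0.31 + 4·2.8 = 11.5.
ΔP = [f·L/D + ΣK]·(ρV²/2) = [0.1016·171/0.176 + 11.5]·(908·0.7532²/2) = [98.67 + 11.5]·257.6 = 2.838e+04 Pa.
Head loss h_f = ΔP/(ρg) = 2.838e+04/(908·9.81) = 3.19 m.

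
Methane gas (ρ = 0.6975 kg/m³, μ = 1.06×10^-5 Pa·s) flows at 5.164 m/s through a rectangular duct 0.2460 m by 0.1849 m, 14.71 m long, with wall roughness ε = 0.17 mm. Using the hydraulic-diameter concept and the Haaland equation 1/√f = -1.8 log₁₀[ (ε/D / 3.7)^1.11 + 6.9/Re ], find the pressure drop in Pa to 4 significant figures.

Hydraulic diameter D_h = 4A/P = 4·(0.246·0.1849)/(2·(0.246+0.1849)) = 0.1819/0.8618 = 0.2111 m.
Re = ρVD_h/μ = 0.6975·5.164·0.2111/1.06e-05 = 7.174e+04.
ε/D_h = 0.00017/0.2111 = 0.000805; Haaland gives 1/√f = -1.8 log₁₀[8.61e-05+9.62e-05] = 6.731, so f = 0.02207.
ΔP = f(L/D_h)(ρV²/2) = 0.02207·14.71/0.2111·9.3 = 14.3 Pa.

ΔP ≈ 14.30 Pa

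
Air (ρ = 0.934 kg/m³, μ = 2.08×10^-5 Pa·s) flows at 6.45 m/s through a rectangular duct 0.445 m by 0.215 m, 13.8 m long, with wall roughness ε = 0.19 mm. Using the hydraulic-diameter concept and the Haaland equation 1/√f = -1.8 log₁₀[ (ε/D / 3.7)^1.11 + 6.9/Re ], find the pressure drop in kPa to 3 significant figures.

ΔP ≈ 0.0195 kPa

Hydraulic diameter D_h = 4A/P = 4·(0.445·0.215)/(2·(0.445+0.215)) = 0.3827/1.32 = 0.2899 m.
Re = ρVD_h/μ = 0.934·6.45·0.2899/2.08e-05 = 8.397e+04.
ε/D_h = 0.00019/0.2899 = 0.000655; Haaland gives 1/√f = -1.8 log₁₀[6.85e-05+8.22e-05] = 6.88, so f = 0.02113.
ΔP = f(L/D_h)(ρV²/2) = 0.02113·13.8/0.2899·19.43 = 19.54 Pa.
ΔP = 0.0195 kPa.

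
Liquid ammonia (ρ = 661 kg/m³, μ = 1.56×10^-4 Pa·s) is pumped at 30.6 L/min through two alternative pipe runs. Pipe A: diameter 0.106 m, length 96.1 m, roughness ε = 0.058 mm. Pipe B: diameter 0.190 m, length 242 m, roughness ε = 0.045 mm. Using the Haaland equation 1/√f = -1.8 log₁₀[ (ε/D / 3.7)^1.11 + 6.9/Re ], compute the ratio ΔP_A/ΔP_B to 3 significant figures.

ΔP_A/ΔP_B ≈ 6.57

Pipe A: V = Q/A = 0.00051/0.008825 = 0.05779 m/s; Re = 2.596e+04; ε/D = 0.000547; Haaland → f = 0.02531; ΔP_A = f(L/D)(ρV²/2) = 25.33 Pa.
Pipe B: V = Q/A = 0.00051/0.02835 = 0.01799 m/s; Re = 1.448e+04; ε/D = 0.000237; Haaland → f = 0.0283; ΔP_B = f(L/D)(ρV²/2) = 3.855 Pa.
ΔP_A/ΔP_B = 25.33/3.855 = 6.57.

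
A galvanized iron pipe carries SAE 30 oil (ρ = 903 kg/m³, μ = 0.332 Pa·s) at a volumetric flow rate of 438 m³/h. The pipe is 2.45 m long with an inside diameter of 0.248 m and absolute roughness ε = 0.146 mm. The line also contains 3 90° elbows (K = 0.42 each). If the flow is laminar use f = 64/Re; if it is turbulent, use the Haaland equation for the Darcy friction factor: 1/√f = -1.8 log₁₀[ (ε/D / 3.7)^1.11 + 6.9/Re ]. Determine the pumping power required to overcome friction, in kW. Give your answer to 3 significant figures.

Q = 438 m³/h = 438/3600 = 0.1217 m³/s.
Cross-sectional area A = πD²/4 = π(0.248)²/4 = 0.04831 m²; mean velocity V = Q/A = 0.1217/0.04831 = 2.519 m/s.
Reynolds number Re = ρVD/μ = 903 · 2.519 · 0.248 / 0.332 = 1699.
Re < 2300 → laminar flow, so f = 64/Re = 64/1699 = 0.03767 (the turbulent correlation is not needed).
Total minor-loss coefficient ΣK = 3·0.42 = 1.26.
ΔP = [f·L/D + ΣK]·(ρV²/2) = [0.03767·2.45/0.248 + 1.26]·(903·2.519²/2) = [0.3721 + 1.26]·2864 = 4675 Pa.
Pumping power P = QΔP = 0.1217·4675 = 568.8 W = 0.569 kW.

P ≈ 0.569 kW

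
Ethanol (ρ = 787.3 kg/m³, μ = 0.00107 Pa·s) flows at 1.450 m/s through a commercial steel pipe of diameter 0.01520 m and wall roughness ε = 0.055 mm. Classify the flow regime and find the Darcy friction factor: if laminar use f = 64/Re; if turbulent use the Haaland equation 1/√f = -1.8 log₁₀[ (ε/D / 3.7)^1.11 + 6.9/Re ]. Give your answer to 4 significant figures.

Re = ρVD/μ = 787.3·1.45·0.0152/0.00107 = 1.622e+04.
Re > 4000 → turbulent. ε/D = 5.5e-05/0.0152 = 0.00362; Haaland: 1/√f = -1.8 log₁₀[0.000456 + 0.000425] = 5.498, so f = 0.03308.

f ≈ 0.03308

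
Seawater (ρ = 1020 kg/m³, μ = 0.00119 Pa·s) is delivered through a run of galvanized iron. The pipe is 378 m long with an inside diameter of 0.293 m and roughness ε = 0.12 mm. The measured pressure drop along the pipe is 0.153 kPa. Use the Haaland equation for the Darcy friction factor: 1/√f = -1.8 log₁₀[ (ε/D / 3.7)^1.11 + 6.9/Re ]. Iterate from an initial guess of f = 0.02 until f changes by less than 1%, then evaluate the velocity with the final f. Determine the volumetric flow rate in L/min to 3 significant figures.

Q ≈ 387 L/min

Rearranging Darcy-Weisbach: V = √(2·ΔP·D/(f·L·ρ)). With ε/D = 0.00012/0.293 = 0.00041, iterate starting from f = 0.02:
  f = 0.02 → V = √(2·153·0.293/(0.02·378·1020)) = 0.1078 m/s; Re = ρVD/μ = 2.708e+04; f → 0.02478
  f = 0.02478 → V = 0.09688 m/s; Re = 2.433e+04; f → 0.02535
  f = 0.02535 → V = 0.09577 m/s; Re = 2.405e+04; f → 0.02542
Converged (Δf/f < 1%). With the final f = 0.02542: V = √(2·153·0.293/(0.02542·378·1020)) = 0.09565 m/s.
Q = V·A = 0.09565·(π/4·0.293²) = 0.006449 m³/s = 387 L/min.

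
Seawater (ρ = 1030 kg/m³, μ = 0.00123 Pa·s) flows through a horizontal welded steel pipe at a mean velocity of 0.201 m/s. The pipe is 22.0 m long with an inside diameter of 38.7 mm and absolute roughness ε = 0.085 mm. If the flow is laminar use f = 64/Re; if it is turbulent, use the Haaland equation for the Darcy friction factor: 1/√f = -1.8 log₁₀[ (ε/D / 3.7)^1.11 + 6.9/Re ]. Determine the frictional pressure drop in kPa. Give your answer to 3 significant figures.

Reynolds number Re = ρVD/μ = 1030 · 0.201 · 0.0387 / 0.00123 = 6514.
Re > 4000 → turbulent. Relative roughness ε/D = 8.5e-05/0.0387 = 0.0022. Haaland: 1/√f = -1.8 log₁₀[(0.0022/3.7)^1.11 + 6.9/6514] = -1.8 log₁₀[0.000262 + 0.00106] = 5.182, so f = 0.03724.
Darcy-Weisbach: ΔP = f(L/D)(ρV²/2) = 0.03724·(22/0.0387)·(1030·0.201²/2) = 0.03724·568.5·20.81 = 440.5 Pa.
ΔP = 440.5 Pa = 0.440 kPa.

ΔP ≈ 0.440 kPa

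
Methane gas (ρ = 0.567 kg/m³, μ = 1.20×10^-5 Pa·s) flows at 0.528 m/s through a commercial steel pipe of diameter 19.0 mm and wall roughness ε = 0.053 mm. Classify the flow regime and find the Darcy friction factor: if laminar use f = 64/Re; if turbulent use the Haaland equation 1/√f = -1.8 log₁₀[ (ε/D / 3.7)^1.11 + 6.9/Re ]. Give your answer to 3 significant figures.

Re = ρVD/μ = 0.567·0.528·0.019/1.2e-05 = 474.
Re < 2300 → laminar, so f = 64/Re = 0.135 (roughness is irrelevant in laminar flow).

f ≈ 0.135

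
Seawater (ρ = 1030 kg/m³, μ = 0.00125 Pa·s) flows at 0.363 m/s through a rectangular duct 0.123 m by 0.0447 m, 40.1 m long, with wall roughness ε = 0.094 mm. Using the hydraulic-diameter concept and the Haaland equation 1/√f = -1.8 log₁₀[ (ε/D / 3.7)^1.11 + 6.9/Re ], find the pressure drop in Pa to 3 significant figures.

ΔP ≈ 1180 Pa

Hydraulic diameter D_h = 4A/P = 4·(0.123·0.0447)/(2·(0.123+0.0447)) = 0.02199/0.3354 = 0.06557 m.
Re = ρVD_h/μ = 1030·0.363·0.06557/0.00125 = 1.961e+04.
ε/D_h = 9.4e-05/0.06557 = 0.00143; Haaland gives 1/√f = -1.8 log₁₀[0.000163+0.000352] = 5.919, so f = 0.02855.
ΔP = f(L/D_h)(ρV²/2) = 0.02855·40.1/0.06557·67.86 = 1185 Pa.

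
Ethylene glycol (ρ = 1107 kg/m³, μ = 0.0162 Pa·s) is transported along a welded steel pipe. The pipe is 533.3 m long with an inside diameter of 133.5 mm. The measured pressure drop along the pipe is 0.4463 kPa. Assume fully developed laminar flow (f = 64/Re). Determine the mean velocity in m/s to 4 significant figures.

V ≈ 0.02877 m/s

For laminar flow, f = 64/Re with Re = ρVD/μ, so Darcy-Weisbach reduces to ΔP = 32μLV/D². Solving for V: V = ΔP·D²/(32μL) = 446.3·(0.1335)²/(32·0.0162·533.3) = 0.02877 m/s.
Check: Re = ρVD/μ = 1107·0.02877·0.1335/0.0162 = 262.5 < 2300, so the laminar assumption holds.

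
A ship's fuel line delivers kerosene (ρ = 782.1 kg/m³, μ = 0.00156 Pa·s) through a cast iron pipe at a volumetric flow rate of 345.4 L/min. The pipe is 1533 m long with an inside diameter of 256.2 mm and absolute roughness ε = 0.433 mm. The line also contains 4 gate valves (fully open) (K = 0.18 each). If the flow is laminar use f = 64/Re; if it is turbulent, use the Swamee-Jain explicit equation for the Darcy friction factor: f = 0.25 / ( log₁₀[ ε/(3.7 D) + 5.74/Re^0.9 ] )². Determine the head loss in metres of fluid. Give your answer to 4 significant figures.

h_f ≈ 0.1197 m

Q = 345.4 L/min = 345.4/60000 = 0.005757 m³/s.
Cross-sectional area A = πD²/4 = π(0.2562)²/4 = 0.05155 m²; mean velocity V = Q/A = 0.005757/0.05155 = 0.1117 m/s.
Reynolds number Re = ρVD/μ = 782.1 · 0.1117 · 0.2562 / 0.00156 = 1.434e+04.
Re > 4000 → turbulent. Relative roughness ε/D = 0.000433/0.2562 = 0.00169. Swamee-Jain: f = 0.25/(log₁₀[0.00169/3.7 + 5.74/1.434e+04^0.9])² = 0.25/(log₁₀[0.000457 + 0.00104])² = 0.25/(-2.824)² = 0.03134.
Total minor-loss coefficient ΣK = 4·0.18 = 0.72.
ΔP = [f·L/D + ΣK]·(ρV²/2) = [0.03134·1533/0.2562 + 0.72]·(782.1·0.1117²/2) = [187.5 + 0.72]·4.876 = 918 Pa.
Head loss h_f = ΔP/(ρg) = 918/(782.1·9.81) = 0.1197 m.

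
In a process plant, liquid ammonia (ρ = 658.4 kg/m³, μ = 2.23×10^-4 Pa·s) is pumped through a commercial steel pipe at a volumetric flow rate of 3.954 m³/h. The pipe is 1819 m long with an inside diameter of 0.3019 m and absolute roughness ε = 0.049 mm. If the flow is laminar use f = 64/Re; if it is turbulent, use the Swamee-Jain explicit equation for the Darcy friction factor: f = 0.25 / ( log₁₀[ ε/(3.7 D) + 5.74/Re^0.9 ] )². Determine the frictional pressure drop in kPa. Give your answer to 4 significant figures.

Q = 3.954 m³/h = 3.954/3600 = 0.001098 m³/s.
Cross-sectional area A = πD²/4 = π(0.3019)²/4 = 0.07158 m²; mean velocity V = Q/A = 0.001098/0.07158 = 0.01534 m/s.
Reynolds number Re = ρVD/μ = 658.4 · 0.01534 · 0.3019 / 0.000223 = 1.368e+04.
Re > 4000 → turbulent. Relative roughness ε/D = 4.9e-05/0.3019 = 0.000162. Swamee-Jain: f = 0.25/(log₁₀[0.000162/3.7 + 5.74/1.368e+04^0.9])² = 0.25/(log₁₀[4.39e-05 + 0.00109])² = 0.25/(-2.946)² = 0.0288.
Darcy-Weisbach: ΔP = f(L/D)(ρV²/2) = 0.0288·(1819/0.3019)·(658.4·0.01534²/2) = 0.0288·6025·0.0775 = 13.45 Pa.
ΔP = 13.45 Pa = 0.01345 kPa.

ΔP ≈ 0.01345 kPa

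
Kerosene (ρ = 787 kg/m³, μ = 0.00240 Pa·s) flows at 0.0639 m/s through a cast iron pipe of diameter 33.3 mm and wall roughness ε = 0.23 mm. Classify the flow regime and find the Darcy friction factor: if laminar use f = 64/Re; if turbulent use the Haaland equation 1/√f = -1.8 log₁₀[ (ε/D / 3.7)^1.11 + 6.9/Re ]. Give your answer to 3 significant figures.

Re = ρVD/μ = 787·0.0639·0.0333/0.0024 = 697.8.
Re < 2300 → laminar, so f = 64/Re = 0.09172 (roughness is irrelevant in laminar flow).

f ≈ 0.0917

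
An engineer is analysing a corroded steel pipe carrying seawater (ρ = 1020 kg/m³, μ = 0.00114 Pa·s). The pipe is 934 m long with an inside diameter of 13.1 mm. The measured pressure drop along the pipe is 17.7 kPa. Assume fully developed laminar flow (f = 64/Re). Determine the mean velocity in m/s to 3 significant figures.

For laminar flow, f = 64/Re with Re = ρVD/μ, so Darcy-Weisbach reduces to ΔP = 32μLV/D². Solving for V: V = ΔP·D²/(32μL) = 1.77e+04·(0.0131)²/(32·0.00114·934) = 0.08915 m/s.
Check: Re = ρVD/μ = 1020·0.08915·0.0131/0.00114 = 1045 < 2300, so the laminar assumption holds.

V ≈ 0.0891 m/s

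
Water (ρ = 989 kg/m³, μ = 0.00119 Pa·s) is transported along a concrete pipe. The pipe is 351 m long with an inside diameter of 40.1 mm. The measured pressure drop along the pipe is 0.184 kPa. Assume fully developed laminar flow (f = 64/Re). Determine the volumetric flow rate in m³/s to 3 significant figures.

For laminar flow, f = 64/Re with Re = ρVD/μ, so Darcy-Weisbach reduces to ΔP = 32μLV/D². Solving for V: V = ΔP·D²/(32μL) = 184·(0.0401)²/(32·0.00119·351) = 0.02214 m/s.
Check: Re = ρVD/μ = 989·0.02214·0.0401/0.00119 = 737.7 < 2300, so the laminar assumption holds.
Q = V·A = 0.02214·(π/4·0.0401²) = 2.796e-05 m³/s = 2.80×10^-5 m³/s.

Q ≈ 2.80×10^-5 m³/s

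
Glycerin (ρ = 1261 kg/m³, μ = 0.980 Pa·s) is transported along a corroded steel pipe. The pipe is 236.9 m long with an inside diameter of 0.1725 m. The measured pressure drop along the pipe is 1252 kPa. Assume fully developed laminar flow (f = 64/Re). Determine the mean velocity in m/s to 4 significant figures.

V ≈ 5.015 m/s

For laminar flow, f = 64/Re with Re = ρVD/μ, so Darcy-Weisbach reduces to ΔP = 32μLV/D². Solving for V: V = ΔP·D²/(32μL) = 1.252e+06·(0.1725)²/(32·0.98·236.9) = 5.015 m/s.
Check: Re = ρVD/μ = 1261·5.015·0.1725/0.98 = 1113 < 2300, so the laminar assumption holds.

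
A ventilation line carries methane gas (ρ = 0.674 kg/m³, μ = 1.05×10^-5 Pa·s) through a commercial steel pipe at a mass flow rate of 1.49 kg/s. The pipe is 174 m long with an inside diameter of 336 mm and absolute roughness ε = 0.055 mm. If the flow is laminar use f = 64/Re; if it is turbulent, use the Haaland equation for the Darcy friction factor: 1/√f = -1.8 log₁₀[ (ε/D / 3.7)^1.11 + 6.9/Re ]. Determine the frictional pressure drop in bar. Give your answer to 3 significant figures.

ΔP ≈ 0.0161 bar

A = πD²/4 = π(0.336)²/4 = 0.08867 m²; mean velocity V = ṁ/(ρA) = 1.49/(0.674 · 0.08867) = 24.93 m/s.
Reynolds number Re = ρVD/μ = 0.674 · 24.93 · 0.336 / 1.05e-05 = 5.377e+05.
Re > 4000 → turbulent. Relative roughness ε/D = 5.5e-05/0.336 = 0.000164. Haaland: 1/√f = -1.8 log₁₀[(0.000164/3.7)^1.11 + 6.9/5.377e+05] = -1.8 log₁₀[1.47e-05 + 1.28e-05] = 8.209, so f = 0.01484.
Darcy-Weisbach: ΔP = f(L/D)(ρV²/2) = 0.01484·(174/0.336)·(0.674·24.93²/2) = 0.01484·517.9·209.5 = 1610 Pa.
ΔP = 1610 Pa = 0.0161 bar.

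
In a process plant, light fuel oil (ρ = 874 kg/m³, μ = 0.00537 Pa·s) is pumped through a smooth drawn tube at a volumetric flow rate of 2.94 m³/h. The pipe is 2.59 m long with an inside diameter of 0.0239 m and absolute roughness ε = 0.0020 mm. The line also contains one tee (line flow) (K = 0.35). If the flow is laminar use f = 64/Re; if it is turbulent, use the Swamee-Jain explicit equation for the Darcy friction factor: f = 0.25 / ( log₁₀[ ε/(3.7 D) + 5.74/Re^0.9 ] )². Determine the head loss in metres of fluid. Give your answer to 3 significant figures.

Q = 2.94 m³/h = 2.94/3600 = 0.0008167 m³/s.
Cross-sectional area A = πD²/4 = π(0.0239)²/4 = 0.0004486 m²; mean velocity V = Q/A = 0.0008167/0.0004486 = 1.82 m/s.
Reynolds number Re = ρVD/μ = 874 · 1.82 · 0.0239 / 0.00537 = 7081.
Re > 4000 → turbulent. Relative roughness ε/D = 2e-06/0.0239 = 8.37e-05. Swamee-Jain: f = 0.25/(log₁₀[8.37e-05/3.7 + 5.74/7081^0.9])² = 0.25/(log₁₀[2.26e-05 + 0.00197])² = 0.25/(-2.701)² = 0.03426.
Total minor-loss coefficient ΣK = 1·0.35 = 0.35.
ΔP = [f·L/D + ΣK]·(ρV²/2) = [0.03426·2.59/0.0239 + 0.35]·(874·1.82²/2) = [3.713 + 0.35]·1448 = 5884 Pa.
Head loss h_f = ΔP/(ρg) = 5884/(874·9.81) = 0.686 m.

h_f ≈ 0.686 m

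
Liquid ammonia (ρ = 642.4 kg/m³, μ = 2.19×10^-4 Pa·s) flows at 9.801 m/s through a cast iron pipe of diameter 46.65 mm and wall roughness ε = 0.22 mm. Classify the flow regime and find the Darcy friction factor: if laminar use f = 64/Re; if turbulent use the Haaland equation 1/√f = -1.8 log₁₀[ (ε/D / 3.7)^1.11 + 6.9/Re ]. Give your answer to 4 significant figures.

f ≈ 0.02996

Re = ρVD/μ = 642.4·9.801·0.04665/0.000219 = 1.341e+06.
Re > 4000 → turbulent. ε/D = 0.00022/0.04665 = 0.00472; Haaland: 1/√f = -1.8 log₁₀[0.000612 + 5.14e-06] = 5.777, so f = 0.02996.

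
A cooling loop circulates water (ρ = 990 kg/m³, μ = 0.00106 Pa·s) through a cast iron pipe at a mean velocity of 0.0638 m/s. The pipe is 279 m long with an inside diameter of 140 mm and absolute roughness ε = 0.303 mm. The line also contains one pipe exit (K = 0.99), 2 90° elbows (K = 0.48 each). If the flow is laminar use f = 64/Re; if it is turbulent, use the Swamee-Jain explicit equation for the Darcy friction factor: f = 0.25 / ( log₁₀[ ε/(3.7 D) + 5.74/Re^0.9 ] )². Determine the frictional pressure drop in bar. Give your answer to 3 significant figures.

Reynolds number Re = ρVD/μ = 990 · 0.0638 · 0.14 / 0.00106 = 8342.
Re > 4000 → turbulent. Relative roughness ε/D = 0.000303/0.14 = 0.00216. Swamee-Jain: f = 0.25/(log₁₀[0.00216/3.7 + 5.74/8342^0.9])² = 0.25/(log₁₀[0.000585 + 0.0017])² = 0.25/(-2.642)² = 0.03583.
Total minor-loss coefficient ΣK = 1·0.99 + 2·0.48 = 1.95.
ΔP = [f·L/D + ΣK]·(ρV²/2) = [0.03583·279/0.14 + 1.95]·(990·0.0638²/2) = [71.4 + 1.95]·2.015 = 147.8 Pa.
ΔP = 147.8 Pa = 0.00148 bar.

ΔP ≈ 0.00148 bar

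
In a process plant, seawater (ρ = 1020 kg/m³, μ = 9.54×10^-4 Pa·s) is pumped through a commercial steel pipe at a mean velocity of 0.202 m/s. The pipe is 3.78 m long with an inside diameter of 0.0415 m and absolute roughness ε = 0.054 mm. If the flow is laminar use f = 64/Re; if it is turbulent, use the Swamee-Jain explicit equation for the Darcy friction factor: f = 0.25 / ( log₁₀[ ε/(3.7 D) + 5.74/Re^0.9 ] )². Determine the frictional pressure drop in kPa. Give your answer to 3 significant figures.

ΔP ≈ 0.0644 kPa

Reynolds number Re = ρVD/μ = 1020 · 0.202 · 0.0415 / 0.000954 = 8963.
Re > 4000 → turbulent. Relative roughness ε/D = 5.4e-05/0.0415 = 0.0013. Swamee-Jain: f = 0.25/(log₁₀[0.0013/3.7 + 5.74/8963^0.9])² = 0.25/(log₁₀[0.000352 + 0.00159])² = 0.25/(-2.712)² = 0.034.
Darcy-Weisbach: ΔP = f(L/D)(ρV²/2) = 0.034·(3.78/0.0415)·(1020·0.202²/2) = 0.034·91.08·20.81 = 64.45 Pa.
ΔP = 64.45 Pa = 0.0644 kPa.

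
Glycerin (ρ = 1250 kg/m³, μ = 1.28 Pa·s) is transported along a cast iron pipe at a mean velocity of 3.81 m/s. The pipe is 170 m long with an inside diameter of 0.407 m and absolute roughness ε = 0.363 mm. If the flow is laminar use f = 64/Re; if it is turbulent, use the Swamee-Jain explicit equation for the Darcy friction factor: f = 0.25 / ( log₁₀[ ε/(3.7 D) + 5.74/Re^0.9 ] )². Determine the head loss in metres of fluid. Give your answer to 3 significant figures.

Reynolds number Re = ρVD/μ = 1250 · 3.81 · 0.407 / 1.28 = 1514.
Re < 2300 → laminar flow, so f = 64/Re = 64/1514 = 0.04226 (the turbulent correlation is not needed).
Darcy-Weisbach: ΔP = f(L/D)(ρV²/2) = 0.04226·(170/0.407)·(1250·3.81²/2) = 0.04226·417.7·9073 = 1.602e+05 Pa.
Head loss h_f = ΔP/(ρg) = 1.602e+05/(1250·9.81) = 13.1 m.

h_f ≈ 13.1 m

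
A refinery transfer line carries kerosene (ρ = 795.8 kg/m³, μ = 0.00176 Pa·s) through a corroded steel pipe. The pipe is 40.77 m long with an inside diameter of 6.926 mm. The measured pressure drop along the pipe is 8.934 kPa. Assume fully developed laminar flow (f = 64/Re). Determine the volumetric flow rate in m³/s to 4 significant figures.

Q ≈ 7.032×10^-6 m³/s

For laminar flow, f = 64/Re with Re = ρVD/μ, so Darcy-Weisbach reduces to ΔP = 32μLV/D². Solving for V: V = ΔP·D²/(32μL) = 8934·(0.006926)²/(32·0.00176·40.77) = 0.1866 m/s.
Check: Re = ρVD/μ = 795.8·0.1866·0.006926/0.00176 = 584.5 < 2300, so the laminar assumption holds.
Q = V·A = 0.1866·(π/4·0.006926²) = 7.032e-06 m³/s = 7.032×10^-6 m³/s.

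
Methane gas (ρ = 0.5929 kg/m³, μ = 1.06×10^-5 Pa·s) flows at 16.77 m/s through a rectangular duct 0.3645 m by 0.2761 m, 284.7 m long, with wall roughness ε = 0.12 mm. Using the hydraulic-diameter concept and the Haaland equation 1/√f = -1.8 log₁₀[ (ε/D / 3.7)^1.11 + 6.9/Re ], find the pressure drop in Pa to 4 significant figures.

ΔP ≈ 1313 Pa

Hydraulic diameter D_h = 4A/P = 4·(0.3645·0.2761)/(2·(0.3645+0.2761)) = 0.4026/1.281 = 0.3142 m.
Re = ρVD_h/μ = 0.5929·16.77·0.3142/1.06e-05 = 2.947e+05.
ε/D_h = 0.00012/0.3142 = 0.000382; Haaland gives 1/√f = -1.8 log₁₀[3.76e-05+2.34e-05] = 7.586, so f = 0.01738.
ΔP = f(L/D_h)(ρV²/2) = 0.01738·284.7/0.3142·83.37 = 1313 Pa.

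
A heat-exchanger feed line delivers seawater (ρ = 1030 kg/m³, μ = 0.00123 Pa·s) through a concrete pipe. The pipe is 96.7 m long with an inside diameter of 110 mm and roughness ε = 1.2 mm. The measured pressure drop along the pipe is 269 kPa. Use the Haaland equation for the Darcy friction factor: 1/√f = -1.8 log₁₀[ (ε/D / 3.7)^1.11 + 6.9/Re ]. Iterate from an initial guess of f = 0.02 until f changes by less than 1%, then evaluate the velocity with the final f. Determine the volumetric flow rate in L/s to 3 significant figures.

Q ≈ 37.0 L/s

Rearranging Darcy-Weisbach: V = √(2·ΔP·D/(f·L·ρ)). With ε/D = 0.0012/0.11 = 0.0109, iterate starting from f = 0.02:
  f = 0.02 → V = √(2·2.69e+05·0.11/(0.02·96.7·1030)) = 5.451 m/s; Re = ρVD/μ = 5.021e+05; f → 0.03923
  f = 0.03923 → V = 3.892 m/s; Re = 3.585e+05; f → 0.03927
Converged (Δf/f < 1%). With the final f = 0.03927: V = √(2·2.69e+05·0.11/(0.03927·96.7·1030)) = 3.89 m/s.
Q = V·A = 3.89·(π/4·0.11²) = 0.03696 m³/s = 37.0 L/s.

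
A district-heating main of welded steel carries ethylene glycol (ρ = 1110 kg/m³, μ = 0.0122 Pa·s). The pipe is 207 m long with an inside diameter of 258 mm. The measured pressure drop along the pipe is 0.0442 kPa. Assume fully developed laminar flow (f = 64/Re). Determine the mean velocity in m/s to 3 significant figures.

V ≈ 0.0364 m/s

For laminar flow, f = 64/Re with Re = ρVD/μ, so Darcy-Weisbach reduces to ΔP = 32μLV/D². Solving for V: V = ΔP·D²/(32μL) = 44.2·(0.258)²/(32·0.0122·207) = 0.03641 m/s.
Check: Re = ρVD/μ = 1110·0.03641·0.258/0.0122 = 854.6 < 2300, so the laminar assumption holds.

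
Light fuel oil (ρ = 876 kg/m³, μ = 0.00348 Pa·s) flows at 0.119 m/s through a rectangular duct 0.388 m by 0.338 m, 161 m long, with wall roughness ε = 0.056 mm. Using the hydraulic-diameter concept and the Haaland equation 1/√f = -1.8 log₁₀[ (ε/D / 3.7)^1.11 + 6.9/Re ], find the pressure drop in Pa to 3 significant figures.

ΔP ≈ 84.0 Pa

Hydraulic diameter D_h = 4A/P = 4·(0.388·0.338)/(2·(0.388+0.338)) = 0.5246/1.452 = 0.3613 m.
Re = ρVD_h/μ = 876·0.119·0.3613/0.00348 = 1.082e+04.
ε/D_h = 5.6e-05/0.3613 = 0.000155; Haaland gives 1/√f = -1.8 log₁₀[1.38e-05+0.000638] = 5.735, so f = 0.0304.
ΔP = f(L/D_h)(ρV²/2) = 0.0304·161/0.3613·6.203 = 84.04 Pa.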